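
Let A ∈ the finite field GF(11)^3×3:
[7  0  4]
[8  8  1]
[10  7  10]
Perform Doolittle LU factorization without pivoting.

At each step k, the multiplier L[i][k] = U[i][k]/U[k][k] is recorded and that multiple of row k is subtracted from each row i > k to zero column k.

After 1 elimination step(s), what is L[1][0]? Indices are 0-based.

Step 1: pivot at (0,0) is 7.
  row1 ← row1 − (9)·row0  ⇒  L[1][0]=9, U row1=(0, 8, 9)
  row2 ← row2 − (3)·row0  ⇒  L[2][0]=3, U row2=(0, 7, 9)

L[1][0] = 9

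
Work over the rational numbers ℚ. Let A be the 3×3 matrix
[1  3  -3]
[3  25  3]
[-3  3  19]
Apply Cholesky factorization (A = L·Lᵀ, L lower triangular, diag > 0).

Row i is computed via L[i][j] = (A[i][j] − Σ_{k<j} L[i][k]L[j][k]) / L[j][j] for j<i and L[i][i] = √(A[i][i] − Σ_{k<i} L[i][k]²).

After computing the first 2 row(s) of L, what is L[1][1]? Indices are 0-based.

L[1][1] = 4

Step 1: L[0][0] = √(1) = 1.
  L[1][0] = (3) / L[0][0] = 3.
Step 2: L[1][1] = √(16) = 4.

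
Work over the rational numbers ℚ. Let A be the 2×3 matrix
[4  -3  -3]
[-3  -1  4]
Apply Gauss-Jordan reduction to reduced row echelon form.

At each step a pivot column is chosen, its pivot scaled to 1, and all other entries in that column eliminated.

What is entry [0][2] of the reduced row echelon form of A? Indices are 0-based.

step 1: normalize row 0 (÷4) = (1, -3/4, -3/4)
  row 1: subtract -3×row0 = (0, -13/4, 7/4)
step 2: normalize row 1 (÷-13/4) = (0, 1, -7/13)
  row 0: subtract -3/4×row1 = (1, 0, -15/13)

M[0][2] = -15/13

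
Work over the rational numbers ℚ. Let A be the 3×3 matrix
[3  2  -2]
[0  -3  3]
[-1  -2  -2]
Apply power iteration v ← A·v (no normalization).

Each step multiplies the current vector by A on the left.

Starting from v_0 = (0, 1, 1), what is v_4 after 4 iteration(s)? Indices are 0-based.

v_4 = (72, -180, -104)

v_0 = (0, 1, 1).
v_1 = A·v_0 = (0, 0, -4).
v_2 = A·v_1 = (8, -12, 8).
v_3 = A·v_2 = (-16, 60, 0).
v_4 = A·v_3 = (72, -180, -104).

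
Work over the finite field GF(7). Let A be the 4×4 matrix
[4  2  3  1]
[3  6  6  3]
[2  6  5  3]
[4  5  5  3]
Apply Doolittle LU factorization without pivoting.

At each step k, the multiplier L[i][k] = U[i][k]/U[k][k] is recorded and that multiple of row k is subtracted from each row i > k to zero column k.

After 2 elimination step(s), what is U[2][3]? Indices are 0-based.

k=0: U[0][0]=4
  eliminate (1,0): mult=6, new row 1: (0, 1, 2, 4); set L[1][0]=6
  eliminate (2,0): mult=4, new row 2: (0, 5, 0, 6); set L[2][0]=4
  eliminate (3,0): mult=1, new row 3: (0, 3, 2, 2); set L[3][0]=1
k=1: U[1][1]=1
  eliminate (2,1): mult=5, new row 2: (0, 0, 4, 0); set L[2][1]=5
  eliminate (3,1): mult=3, new row 3: (0, 0, 3, 4); set L[3][1]=3

U[2][3] = 0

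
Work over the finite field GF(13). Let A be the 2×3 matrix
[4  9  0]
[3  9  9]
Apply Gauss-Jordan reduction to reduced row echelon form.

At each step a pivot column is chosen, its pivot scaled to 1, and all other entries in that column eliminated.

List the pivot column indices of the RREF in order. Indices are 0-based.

pivot(0,0)=4: scale R0 → (1, 12, 0)
  clear (1,0): R1 −= (3)R0 → (0, 12, 9)
pivot(1,1)=12: scale R1 → (0, 1, 4)
  clear (0,1): R0 −= (12)R1 → (1, 0, 4)

pivot columns: 0, 1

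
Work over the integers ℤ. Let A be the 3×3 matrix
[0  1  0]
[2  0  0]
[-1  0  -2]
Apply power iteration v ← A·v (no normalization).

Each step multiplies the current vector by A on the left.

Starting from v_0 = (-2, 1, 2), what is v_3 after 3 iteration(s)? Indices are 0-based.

v_0 = (-2, 1, 2).
v_1 = A·v_0 = (1, -4, -2).
v_2 = A·v_1 = (-4, 2, 3).
v_3 = A·v_2 = (2, -8, -2).

v_3 = (2, -8, -2)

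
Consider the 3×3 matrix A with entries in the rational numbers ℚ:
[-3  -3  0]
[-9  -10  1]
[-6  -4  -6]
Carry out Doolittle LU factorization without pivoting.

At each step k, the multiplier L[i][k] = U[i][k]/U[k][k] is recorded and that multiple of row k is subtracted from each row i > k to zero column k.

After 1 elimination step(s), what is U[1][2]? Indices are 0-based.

Step 1: pivot at (0,0) is -3.
  row1 ← row1 − (3)·row0  ⇒  L[1][0]=3, U row1=(0, -1, 1)
  row2 ← row2 − (2)·row0  ⇒  L[2][0]=2, U row2=(0, 2, -6)

U[1][2] = 1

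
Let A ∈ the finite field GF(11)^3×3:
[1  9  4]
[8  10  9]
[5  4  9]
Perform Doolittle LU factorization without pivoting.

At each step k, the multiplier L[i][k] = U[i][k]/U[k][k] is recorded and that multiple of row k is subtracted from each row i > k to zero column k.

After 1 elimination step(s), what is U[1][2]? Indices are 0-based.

U[1][2] = 10

[col 0] pivot 1
  R1 -= 8*R0 → (0, 4, 10)  (L[1][0] := 8)
  R2 -= 5*R0 → (0, 3, 0)  (L[2][0] := 5)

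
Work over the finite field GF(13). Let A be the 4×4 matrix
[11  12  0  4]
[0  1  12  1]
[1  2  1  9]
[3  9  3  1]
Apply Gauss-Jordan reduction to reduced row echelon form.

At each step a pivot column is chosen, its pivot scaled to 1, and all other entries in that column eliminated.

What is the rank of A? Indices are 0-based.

rank = 4

step 1: normalize row 0 (÷11) = (1, 7, 0, 11)
  row 2: subtract 1×row0 = (0, 8, 1, 11)
  row 3: subtract 3×row0 = (0, 1, 3, 7)
step 2: normalize row 1 (÷1) = (0, 1, 12, 1)
  row 0: subtract 7×row1 = (1, 0, 7, 4)
  row 2: subtract 8×row1 = (0, 0, 9, 3)
  row 3: subtract 1×row1 = (0, 0, 4, 6)
step 3: normalize row 2 (÷9) = (0, 0, 1, 9)
  row 0: subtract 7×row2 = (1, 0, 0, 6)
  row 1: subtract 12×row2 = (0, 1, 0, 10)
  row 3: subtract 4×row2 = (0, 0, 0, 9)
step 4: normalize row 3 (÷9) = (0, 0, 0, 1)
  row 0: subtract 6×row3 = (1, 0, 0, 0)
  row 1: subtract 10×row3 = (0, 1, 0, 0)
  row 2: subtract 9×row3 = (0, 0, 1, 0)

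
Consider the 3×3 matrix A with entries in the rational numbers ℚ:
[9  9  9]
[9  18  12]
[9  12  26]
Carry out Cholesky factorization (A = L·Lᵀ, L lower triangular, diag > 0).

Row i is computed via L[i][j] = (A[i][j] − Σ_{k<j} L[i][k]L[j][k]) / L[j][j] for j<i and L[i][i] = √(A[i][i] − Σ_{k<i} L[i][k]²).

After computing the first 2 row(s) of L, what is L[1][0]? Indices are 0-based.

Step 1: L[0][0] = √(9) = 3.
  L[1][0] = (9) / L[0][0] = 3.
Step 2: L[1][1] = √(9) = 3.

L[1][0] = 3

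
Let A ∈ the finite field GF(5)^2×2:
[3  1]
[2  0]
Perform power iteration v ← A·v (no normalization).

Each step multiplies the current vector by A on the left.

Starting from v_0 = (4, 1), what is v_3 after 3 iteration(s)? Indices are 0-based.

v_0 = (4, 1).
v_1 = A·v_0 = (3, 3).
v_2 = A·v_1 = (2, 1).
v_3 = A·v_2 = (2, 4).

v_3 = (2, 4)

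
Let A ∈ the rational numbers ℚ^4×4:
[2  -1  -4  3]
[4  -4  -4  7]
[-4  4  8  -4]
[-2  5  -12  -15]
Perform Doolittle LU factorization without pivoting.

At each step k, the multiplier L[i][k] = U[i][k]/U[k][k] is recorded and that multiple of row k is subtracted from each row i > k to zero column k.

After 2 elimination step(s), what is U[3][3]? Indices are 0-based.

Step 1: pivot at (0,0) is 2.
  row1 ← row1 − (2)·row0  ⇒  L[1][0]=2, U row1=(0, -2, 4, 1)
  row2 ← row2 − (-2)·row0  ⇒  L[2][0]=-2, U row2=(0, 2, 0, 2)
  row3 ← row3 − (-1)·row0  ⇒  L[3][0]=-1, U row3=(0, 4, -16, -12)
Step 2: pivot at (1,1) is -2.
  row2 ← row2 − (-1)·row1  ⇒  L[2][1]=-1, U row2=(0, 0, 4, 3)
  row3 ← row3 − (-2)·row1  ⇒  L[3][1]=-2, U row3=(0, 0, -8, -10)

U[3][3] = -10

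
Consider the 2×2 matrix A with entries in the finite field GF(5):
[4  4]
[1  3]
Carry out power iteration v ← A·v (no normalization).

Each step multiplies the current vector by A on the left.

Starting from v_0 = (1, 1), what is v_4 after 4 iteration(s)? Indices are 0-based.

v_4 = (0, 1)

v_0 = (1, 1).
v_1 = A·v_0 = (3, 4).
v_2 = A·v_1 = (3, 0).
v_3 = A·v_2 = (2, 3).
v_4 = A·v_3 = (0, 1).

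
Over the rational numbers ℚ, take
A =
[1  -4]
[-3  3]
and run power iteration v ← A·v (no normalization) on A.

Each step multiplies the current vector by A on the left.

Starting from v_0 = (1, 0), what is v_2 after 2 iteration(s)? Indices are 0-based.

v_0 = (1, 0).
v_1 = A·v_0 = (1, -3).
v_2 = A·v_1 = (13, -12).

v_2 = (13, -12)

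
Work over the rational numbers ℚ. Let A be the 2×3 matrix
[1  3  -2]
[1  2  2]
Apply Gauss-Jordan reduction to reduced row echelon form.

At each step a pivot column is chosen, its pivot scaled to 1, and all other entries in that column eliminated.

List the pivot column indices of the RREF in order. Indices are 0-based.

[1] R0 /= 1  ⇒  (1, 3, -2)
     R1 -= 1·R0  ⇒  (0, -1, 4)
[2] R1 /= -1  ⇒  (0, 1, -4)
     R0 -= 3·R1  ⇒  (1, 0, 10)

pivot columns: 0, 1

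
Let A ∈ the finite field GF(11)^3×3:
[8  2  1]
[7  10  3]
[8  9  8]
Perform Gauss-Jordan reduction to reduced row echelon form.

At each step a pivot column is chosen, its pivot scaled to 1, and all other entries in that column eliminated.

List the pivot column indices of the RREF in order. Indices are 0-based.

[1] R0 /= 8  ⇒  (1, 3, 7)
     R1 -= 7·R0  ⇒  (0, 0, 9)
     R2 -= 8·R0  ⇒  (0, 7, 7)
[2] R1 <-> R2
[2] R1 /= 7  ⇒  (0, 1, 1)
     R0 -= 3·R1  ⇒  (1, 0, 4)
[3] R2 /= 9  ⇒  (0, 0, 1)
     R0 -= 4·R2  ⇒  (1, 0, 0)
     R1 -= 1·R2  ⇒  (0, 1, 0)

pivot columns: 0, 1, 2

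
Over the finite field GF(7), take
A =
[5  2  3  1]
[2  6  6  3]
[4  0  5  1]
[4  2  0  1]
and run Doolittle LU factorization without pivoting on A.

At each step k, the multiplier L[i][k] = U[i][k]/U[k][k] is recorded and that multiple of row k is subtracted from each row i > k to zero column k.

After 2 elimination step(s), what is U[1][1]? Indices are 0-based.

Step 1: pivot at (0,0) is 5.
  row1 ← row1 − (6)·row0  ⇒  L[1][0]=6, U row1=(0, 1, 2, 4)
  row2 ← row2 − (5)·row0  ⇒  L[2][0]=5, U row2=(0, 4, 4, 3)
  row3 ← row3 − (5)·row0  ⇒  L[3][0]=5, U row3=(0, 6, 6, 3)
Step 2: pivot at (1,1) is 1.
  row2 ← row2 − (4)·row1  ⇒  L[2][1]=4, U row2=(0, 0, 3, 1)
  row3 ← row3 − (6)·row1  ⇒  L[3][1]=6, U row3=(0, 0, 1, 0)

U[1][1] = 1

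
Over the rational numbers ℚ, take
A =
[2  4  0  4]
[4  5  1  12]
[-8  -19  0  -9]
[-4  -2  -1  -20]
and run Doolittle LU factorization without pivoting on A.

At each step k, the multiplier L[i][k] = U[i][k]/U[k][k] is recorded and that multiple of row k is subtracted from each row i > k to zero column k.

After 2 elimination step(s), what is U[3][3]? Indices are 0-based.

k=0: U[0][0]=2
  eliminate (1,0): mult=2, new row 1: (0, -3, 1, 4); set L[1][0]=2
  eliminate (2,0): mult=-4, new row 2: (0, -3, 0, 7); set L[2][0]=-4
  eliminate (3,0): mult=-2, new row 3: (0, 6, -1, -12); set L[3][0]=-2
k=1: U[1][1]=-3
  eliminate (2,1): mult=1, new row 2: (0, 0, -1, 3); set L[2][1]=1
  eliminate (3,1): mult=-2, new row 3: (0, 0, 1, -4); set L[3][1]=-2

U[3][3] = -4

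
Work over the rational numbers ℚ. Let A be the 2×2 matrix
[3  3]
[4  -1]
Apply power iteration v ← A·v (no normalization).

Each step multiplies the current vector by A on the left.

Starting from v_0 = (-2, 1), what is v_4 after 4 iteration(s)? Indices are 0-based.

v_0 = (-2, 1).
v_1 = A·v_0 = (-3, -9).
v_2 = A·v_1 = (-36, -3).
v_3 = A·v_2 = (-117, -141).
v_4 = A·v_3 = (-774, -327).

v_4 = (-774, -327)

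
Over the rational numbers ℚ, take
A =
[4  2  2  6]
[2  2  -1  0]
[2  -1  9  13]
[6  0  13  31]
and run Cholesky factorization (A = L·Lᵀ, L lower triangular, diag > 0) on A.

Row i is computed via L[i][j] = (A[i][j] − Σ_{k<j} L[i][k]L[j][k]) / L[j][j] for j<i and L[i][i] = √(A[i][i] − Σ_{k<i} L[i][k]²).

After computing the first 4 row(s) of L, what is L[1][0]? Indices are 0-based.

Step 1: L[0][0] = √(4) = 2.
  L[1][0] = (2) / L[0][0] = 1.
Step 2: L[1][1] = √(1) = 1.
  L[2][0] = (2) / L[0][0] = 1.
  L[2][1] = (-2) / L[1][1] = -2.
Step 3: L[2][2] = √(4) = 2.
  L[3][0] = (6) / L[0][0] = 3.
  L[3][1] = (-3) / L[1][1] = -3.
  L[3][2] = (4) / L[2][2] = 2.
Step 4: L[3][3] = √(9) = 3.

L[1][0] = 1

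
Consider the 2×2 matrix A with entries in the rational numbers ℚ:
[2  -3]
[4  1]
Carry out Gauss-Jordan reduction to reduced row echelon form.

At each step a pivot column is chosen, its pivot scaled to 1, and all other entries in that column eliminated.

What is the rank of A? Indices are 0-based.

pivot(0,0)=2: scale R0 → (1, -3/2)
  clear (1,0): R1 −= (4)R0 → (0, 7)
pivot(1,1)=7: scale R1 → (0, 1)
  clear (0,1): R0 −= (-3/2)R1 → (1, 0)

rank = 2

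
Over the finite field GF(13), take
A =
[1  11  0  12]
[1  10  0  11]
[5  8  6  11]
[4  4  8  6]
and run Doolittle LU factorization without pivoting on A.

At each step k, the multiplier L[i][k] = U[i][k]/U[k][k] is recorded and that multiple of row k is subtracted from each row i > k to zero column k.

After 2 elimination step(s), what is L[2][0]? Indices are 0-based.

k=0: U[0][0]=1
  eliminate (1,0): mult=1, new row 1: (0, 12, 0, 12); set L[1][0]=1
  eliminate (2,0): mult=5, new row 2: (0, 5, 6, 3); set L[2][0]=5
  eliminate (3,0): mult=4, new row 3: (0, 12, 8, 10); set L[3][0]=4
k=1: U[1][1]=12
  eliminate (2,1): mult=8, new row 2: (0, 0, 6, 11); set L[2][1]=8
  eliminate (3,1): mult=1, new row 3: (0, 0, 8, 11); set L[3][1]=1

L[2][0] = 5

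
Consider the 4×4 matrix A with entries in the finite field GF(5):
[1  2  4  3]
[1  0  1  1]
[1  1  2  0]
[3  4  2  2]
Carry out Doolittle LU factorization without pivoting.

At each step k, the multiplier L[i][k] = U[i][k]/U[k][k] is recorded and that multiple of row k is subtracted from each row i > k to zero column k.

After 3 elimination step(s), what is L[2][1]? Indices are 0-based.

L[2][1] = 3

Step 1: pivot at (0,0) is 1.
  row1 ← row1 − (1)·row0  ⇒  L[1][0]=1, U row1=(0, 3, 2, 3)
  row2 ← row2 − (1)·row0  ⇒  L[2][0]=1, U row2=(0, 4, 3, 2)
  row3 ← row3 − (3)·row0  ⇒  L[3][0]=3, U row3=(0, 3, 0, 3)
Step 2: pivot at (1,1) is 3.
  row2 ← row2 − (3)·row1  ⇒  L[2][1]=3, U row2=(0, 0, 2, 3)
  row3 ← row3 − (1)·row1  ⇒  L[3][1]=1, U row3=(0, 0, 3, 0)
Step 3: pivot at (2,2) is 2.
  row3 ← row3 − (4)·row2  ⇒  L[3][2]=4, U row3=(0, 0, 0, 3)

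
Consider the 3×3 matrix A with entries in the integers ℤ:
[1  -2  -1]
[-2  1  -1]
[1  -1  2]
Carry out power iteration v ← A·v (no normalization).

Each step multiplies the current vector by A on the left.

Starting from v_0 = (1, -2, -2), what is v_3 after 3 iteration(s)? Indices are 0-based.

v_0 = (1, -2, -2).
v_1 = A·v_0 = (7, -2, -1).
v_2 = A·v_1 = (12, -15, 7).
v_3 = A·v_2 = (35, -46, 41).

v_3 = (35, -46, 41)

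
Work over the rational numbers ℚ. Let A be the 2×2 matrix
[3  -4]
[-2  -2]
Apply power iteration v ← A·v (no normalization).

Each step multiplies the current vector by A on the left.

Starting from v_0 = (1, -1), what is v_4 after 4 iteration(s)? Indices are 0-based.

v_0 = (1, -1).
v_1 = A·v_0 = (7, 0).
v_2 = A·v_1 = (21, -14).
v_3 = A·v_2 = (119, -14).
v_4 = A·v_3 = (413, -210).

v_4 = (413, -210)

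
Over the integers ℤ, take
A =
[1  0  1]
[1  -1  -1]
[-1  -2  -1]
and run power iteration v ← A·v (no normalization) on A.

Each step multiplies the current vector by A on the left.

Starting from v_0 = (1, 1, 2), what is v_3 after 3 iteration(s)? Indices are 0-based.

v_3 = (4, -18, -24)

v_0 = (1, 1, 2).
v_1 = A·v_0 = (3, -2, -5).
v_2 = A·v_1 = (-2, 10, 6).
v_3 = A·v_2 = (4, -18, -24).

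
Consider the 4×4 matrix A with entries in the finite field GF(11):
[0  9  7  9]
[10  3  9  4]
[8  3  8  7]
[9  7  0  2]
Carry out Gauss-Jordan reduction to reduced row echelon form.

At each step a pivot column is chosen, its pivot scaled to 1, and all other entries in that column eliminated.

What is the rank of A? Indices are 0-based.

step 1: exchange rows 0,1
step 1: normalize row 0 (÷10) = (1, 8, 2, 7)
  row 2: subtract 8×row0 = (0, 5, 3, 6)
  row 3: subtract 9×row0 = (0, 1, 4, 5)
step 2: normalize row 1 (÷9) = (0, 1, 2, 1)
  row 0: subtract 8×row1 = (1, 0, 8, 10)
  row 2: subtract 5×row1 = (0, 0, 4, 1)
  row 3: subtract 1×row1 = (0, 0, 2, 4)
step 3: normalize row 2 (÷4) = (0, 0, 1, 3)
  row 0: subtract 8×row2 = (1, 0, 0, 8)
  row 1: subtract 2×row2 = (0, 1, 0, 6)
  row 3: subtract 2×row2 = (0, 0, 0, 9)
step 4: normalize row 3 (÷9) = (0, 0, 0, 1)
  row 0: subtract 8×row3 = (1, 0, 0, 0)
  row 1: subtract 6×row3 = (0, 1, 0, 0)
  row 2: subtract 3×row3 = (0, 0, 1, 0)

rank = 4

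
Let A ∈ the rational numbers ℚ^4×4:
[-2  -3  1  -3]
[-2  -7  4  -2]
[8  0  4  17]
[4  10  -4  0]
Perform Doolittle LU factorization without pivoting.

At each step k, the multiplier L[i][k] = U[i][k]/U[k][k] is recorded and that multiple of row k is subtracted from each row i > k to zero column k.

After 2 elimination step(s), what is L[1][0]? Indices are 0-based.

[col 0] pivot -2
  R1 -= 1*R0 → (0, -4, 3, 1)  (L[1][0] := 1)
  R2 -= -4*R0 → (0, -12, 8, 5)  (L[2][0] := -4)
  R3 -= -2*R0 → (0, 4, -2, -6)  (L[3][0] := -2)
[col 1] pivot -4
  R2 -= 3*R1 → (0, 0, -1, 2)  (L[2][1] := 3)
  R3 -= -1*R1 → (0, 0, 1, -5)  (L[3][1] := -1)

L[1][0] = 1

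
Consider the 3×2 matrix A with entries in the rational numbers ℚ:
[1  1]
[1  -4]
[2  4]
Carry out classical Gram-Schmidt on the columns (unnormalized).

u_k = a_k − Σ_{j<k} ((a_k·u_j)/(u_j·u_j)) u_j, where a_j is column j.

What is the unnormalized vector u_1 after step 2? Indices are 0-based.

Step 1: u_0 = a_0 = (1, 1, 2).
Step 2: u_1 = a_1 − (5/6)·u_0 = (1/6, -29/6, 7/3).

u_1 = (1/6, -29/6, 7/3)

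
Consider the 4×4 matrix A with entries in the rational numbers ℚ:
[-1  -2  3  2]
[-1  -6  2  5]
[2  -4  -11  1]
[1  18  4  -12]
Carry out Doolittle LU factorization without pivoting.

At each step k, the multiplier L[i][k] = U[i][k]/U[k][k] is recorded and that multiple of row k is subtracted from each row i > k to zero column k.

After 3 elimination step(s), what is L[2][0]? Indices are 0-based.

Step 1: pivot at (0,0) is -1.
  row1 ← row1 − (1)·row0  ⇒  L[1][0]=1, U row1=(0, -4, -1, 3)
  row2 ← row2 − (-2)·row0  ⇒  L[2][0]=-2, U row2=(0, -8, -5, 5)
  row3 ← row3 − (-1)·row0  ⇒  L[3][0]=-1, U row3=(0, 16, 7, -10)
Step 2: pivot at (1,1) is -4.
  row2 ← row2 − (2)·row1  ⇒  L[2][1]=2, U row2=(0, 0, -3, -1)
  row3 ← row3 − (-4)·row1  ⇒  L[3][1]=-4, U row3=(0, 0, 3, 2)
Step 3: pivot at (2,2) is -3.
  row3 ← row3 − (-1)·row2  ⇒  L[3][2]=-1, U row3=(0, 0, 0, 1)

L[2][0] = -2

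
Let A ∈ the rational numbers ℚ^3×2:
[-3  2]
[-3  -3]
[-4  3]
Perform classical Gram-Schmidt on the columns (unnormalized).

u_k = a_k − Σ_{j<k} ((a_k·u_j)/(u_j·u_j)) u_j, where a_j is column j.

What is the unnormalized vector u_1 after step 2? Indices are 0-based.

u_1 = (41/34, -129/34, 33/17)

Step 1: u_0 = a_0 = (-3, -3, -4).
Step 2: u_1 = a_1 − (-9/34)·u_0 = (41/34, -129/34, 33/17).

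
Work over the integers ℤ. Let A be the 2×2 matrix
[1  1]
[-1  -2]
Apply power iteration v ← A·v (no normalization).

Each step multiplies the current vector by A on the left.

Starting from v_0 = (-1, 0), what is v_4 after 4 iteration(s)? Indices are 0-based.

v_0 = (-1, 0).
v_1 = A·v_0 = (-1, 1).
v_2 = A·v_1 = (0, -1).
v_3 = A·v_2 = (-1, 2).
v_4 = A·v_3 = (1, -3).

v_4 = (1, -3)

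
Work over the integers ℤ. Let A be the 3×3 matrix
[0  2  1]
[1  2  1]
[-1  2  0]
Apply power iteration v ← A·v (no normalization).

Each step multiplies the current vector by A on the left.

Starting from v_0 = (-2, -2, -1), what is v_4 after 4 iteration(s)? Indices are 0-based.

v_0 = (-2, -2, -1).
v_1 = A·v_0 = (-5, -7, -2).
v_2 = A·v_1 = (-16, -21, -9).
v_3 = A·v_2 = (-51, -67, -26).
v_4 = A·v_3 = (-160, -211, -83).

v_4 = (-160, -211, -83)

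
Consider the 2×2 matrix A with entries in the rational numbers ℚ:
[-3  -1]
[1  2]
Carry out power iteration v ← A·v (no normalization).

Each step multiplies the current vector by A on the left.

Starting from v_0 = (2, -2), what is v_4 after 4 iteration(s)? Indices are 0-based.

v_4 = (104, -38)

v_0 = (2, -2).
v_1 = A·v_0 = (-4, -2).
v_2 = A·v_1 = (14, -8).
v_3 = A·v_2 = (-34, -2).
v_4 = A·v_3 = (104, -38).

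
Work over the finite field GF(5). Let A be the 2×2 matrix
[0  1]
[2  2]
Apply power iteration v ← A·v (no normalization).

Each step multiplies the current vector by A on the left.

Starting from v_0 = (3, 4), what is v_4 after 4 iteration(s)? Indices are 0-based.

v_4 = (0, 2)

v_0 = (3, 4).
v_1 = A·v_0 = (4, 4).
v_2 = A·v_1 = (4, 1).
v_3 = A·v_2 = (1, 0).
v_4 = A·v_3 = (0, 2).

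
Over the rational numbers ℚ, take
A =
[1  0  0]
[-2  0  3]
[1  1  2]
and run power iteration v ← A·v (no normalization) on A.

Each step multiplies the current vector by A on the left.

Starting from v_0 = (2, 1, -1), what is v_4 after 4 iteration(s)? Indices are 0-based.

v_4 = (2, -19, -21)

v_0 = (2, 1, -1).
v_1 = A·v_0 = (2, -7, 1).
v_2 = A·v_1 = (2, -1, -3).
v_3 = A·v_2 = (2, -13, -5).
v_4 = A·v_3 = (2, -19, -21).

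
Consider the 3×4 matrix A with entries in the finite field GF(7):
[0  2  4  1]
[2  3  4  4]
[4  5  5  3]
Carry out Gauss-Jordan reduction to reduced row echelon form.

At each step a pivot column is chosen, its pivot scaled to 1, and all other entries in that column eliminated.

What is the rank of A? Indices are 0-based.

rank = 3

step 1: exchange rows 0,1
step 1: normalize row 0 (÷2) = (1, 5, 2, 2)
  row 2: subtract 4×row0 = (0, 6, 4, 2)
step 2: normalize row 1 (÷2) = (0, 1, 2, 4)
  row 0: subtract 5×row1 = (1, 0, 6, 3)
  row 2: subtract 6×row1 = (0, 0, 6, 6)
step 3: normalize row 2 (÷6) = (0, 0, 1, 1)
  row 0: subtract 6×row2 = (1, 0, 0, 4)
  row 1: subtract 2×row2 = (0, 1, 0, 2)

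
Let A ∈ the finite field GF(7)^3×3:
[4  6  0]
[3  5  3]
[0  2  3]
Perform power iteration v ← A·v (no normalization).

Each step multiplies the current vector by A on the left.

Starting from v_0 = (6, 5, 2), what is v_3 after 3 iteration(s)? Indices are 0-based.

v_3 = (3, 1, 4)

v_0 = (6, 5, 2).
v_1 = A·v_0 = (5, 0, 2).
v_2 = A·v_1 = (6, 0, 6).
v_3 = A·v_2 = (3, 1, 4).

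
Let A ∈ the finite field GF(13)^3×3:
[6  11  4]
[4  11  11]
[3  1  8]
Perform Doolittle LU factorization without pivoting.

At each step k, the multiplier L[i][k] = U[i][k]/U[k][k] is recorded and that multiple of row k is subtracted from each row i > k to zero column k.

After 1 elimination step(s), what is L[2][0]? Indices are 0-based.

k=0: U[0][0]=6
  eliminate (1,0): mult=5, new row 1: (0, 8, 4); set L[1][0]=5
  eliminate (2,0): mult=7, new row 2: (0, 2, 6); set L[2][0]=7

L[2][0] = 7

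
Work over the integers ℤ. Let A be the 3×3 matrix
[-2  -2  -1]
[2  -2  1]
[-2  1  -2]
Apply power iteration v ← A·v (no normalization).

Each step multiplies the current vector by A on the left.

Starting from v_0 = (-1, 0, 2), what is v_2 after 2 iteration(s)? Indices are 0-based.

v_0 = (-1, 0, 2).
v_1 = A·v_0 = (0, 0, -2).
v_2 = A·v_1 = (2, -2, 4).

v_2 = (2, -2, 4)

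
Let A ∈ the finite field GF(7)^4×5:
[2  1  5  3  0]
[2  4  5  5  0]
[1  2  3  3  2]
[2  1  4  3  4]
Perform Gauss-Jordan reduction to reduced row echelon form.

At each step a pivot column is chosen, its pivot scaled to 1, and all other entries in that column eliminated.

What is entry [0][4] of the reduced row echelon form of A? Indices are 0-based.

pivot(0,0)=2: scale R0 → (1, 4, 6, 5, 0)
  clear (1,0): R1 −= (2)R0 → (0, 3, 0, 2, 0)
  clear (2,0): R2 −= (1)R0 → (0, 5, 4, 5, 2)
  clear (3,0): R3 −= (2)R0 → (0, 0, 6, 0, 4)
pivot(1,1)=3: scale R1 → (0, 1, 0, 3, 0)
  clear (0,1): R0 −= (4)R1 → (1, 0, 6, 0, 0)
  clear (2,1): R2 −= (5)R1 → (0, 0, 4, 4, 2)
pivot(2,2)=4: scale R2 → (0, 0, 1, 1, 4)
  clear (0,2): R0 −= (6)R2 → (1, 0, 0, 1, 4)
  clear (3,2): R3 −= (6)R2 → (0, 0, 0, 1, 1)
pivot(3,3)=1: scale R3 → (0, 0, 0, 1, 1)
  clear (0,3): R0 −= (1)R3 → (1, 0, 0, 0, 3)
  clear (1,3): R1 −= (3)R3 → (0, 1, 0, 0, 4)
  clear (2,3): R2 −= (1)R3 → (0, 0, 1, 0, 3)

M[0][4] = 3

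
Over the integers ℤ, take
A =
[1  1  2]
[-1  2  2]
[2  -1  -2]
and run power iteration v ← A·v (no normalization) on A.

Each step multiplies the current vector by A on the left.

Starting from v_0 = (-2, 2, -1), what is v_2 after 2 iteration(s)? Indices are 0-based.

v_2 = (-6, 2, 0)

v_0 = (-2, 2, -1).
v_1 = A·v_0 = (-2, 4, -4).
v_2 = A·v_1 = (-6, 2, 0).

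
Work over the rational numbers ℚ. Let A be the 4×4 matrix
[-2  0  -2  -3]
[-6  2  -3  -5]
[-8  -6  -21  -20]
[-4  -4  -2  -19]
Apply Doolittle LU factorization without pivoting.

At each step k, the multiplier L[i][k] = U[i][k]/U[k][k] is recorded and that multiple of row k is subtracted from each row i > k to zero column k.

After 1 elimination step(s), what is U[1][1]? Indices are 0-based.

U[1][1] = 2

k=0: U[0][0]=-2
  eliminate (1,0): mult=3, new row 1: (0, 2, 3, 4); set L[1][0]=3
  eliminate (2,0): mult=4, new row 2: (0, -6, -13, -8); set L[2][0]=4
  eliminate (3,0): mult=2, new row 3: (0, -4, 2, -13); set L[3][0]=2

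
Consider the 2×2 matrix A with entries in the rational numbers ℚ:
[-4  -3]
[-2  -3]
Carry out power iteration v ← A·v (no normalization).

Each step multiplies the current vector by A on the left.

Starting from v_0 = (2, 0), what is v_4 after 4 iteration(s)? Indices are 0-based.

v_4 = (1556, 1036)

v_0 = (2, 0).
v_1 = A·v_0 = (-8, -4).
v_2 = A·v_1 = (44, 28).
v_3 = A·v_2 = (-260, -172).
v_4 = A·v_3 = (1556, 1036).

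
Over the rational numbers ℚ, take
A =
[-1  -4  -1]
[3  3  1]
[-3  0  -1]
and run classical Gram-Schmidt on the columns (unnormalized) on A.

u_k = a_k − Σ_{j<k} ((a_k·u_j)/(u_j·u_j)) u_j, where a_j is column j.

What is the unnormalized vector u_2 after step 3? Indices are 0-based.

u_2 = (-3/17, -4/17, -3/17)

Step 1: u_0 = a_0 = (-1, 3, -3).
Step 2: u_1 = a_1 − (13/19)·u_0 = (-63/19, 18/19, 39/19).
Step 3: u_2 = a_2 − (7/19)·u_0 − (7/51)·u_1 = (-3/17, -4/17, -3/17).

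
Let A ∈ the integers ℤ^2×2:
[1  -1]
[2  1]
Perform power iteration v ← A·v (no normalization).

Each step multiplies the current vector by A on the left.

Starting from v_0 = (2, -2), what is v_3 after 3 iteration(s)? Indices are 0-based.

v_0 = (2, -2).
v_1 = A·v_0 = (4, 2).
v_2 = A·v_1 = (2, 10).
v_3 = A·v_2 = (-8, 14).

v_3 = (-8, 14)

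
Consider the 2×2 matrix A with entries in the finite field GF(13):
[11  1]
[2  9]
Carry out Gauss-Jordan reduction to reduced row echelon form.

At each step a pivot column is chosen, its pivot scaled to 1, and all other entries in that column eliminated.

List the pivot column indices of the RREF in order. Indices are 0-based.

pivot columns: 0, 1

step 1: normalize row 0 (÷11) = (1, 6)
  row 1: subtract 2×row0 = (0, 10)
step 2: normalize row 1 (÷10) = (0, 1)
  row 0: subtract 6×row1 = (1, 0)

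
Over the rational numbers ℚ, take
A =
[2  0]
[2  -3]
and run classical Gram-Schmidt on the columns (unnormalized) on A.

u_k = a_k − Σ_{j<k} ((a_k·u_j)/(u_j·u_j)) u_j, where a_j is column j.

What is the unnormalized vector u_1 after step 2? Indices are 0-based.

Step 1: u_0 = a_0 = (2, 2).
Step 2: u_1 = a_1 − (-3/4)·u_0 = (3/2, -3/2).

u_1 = (3/2, -3/2)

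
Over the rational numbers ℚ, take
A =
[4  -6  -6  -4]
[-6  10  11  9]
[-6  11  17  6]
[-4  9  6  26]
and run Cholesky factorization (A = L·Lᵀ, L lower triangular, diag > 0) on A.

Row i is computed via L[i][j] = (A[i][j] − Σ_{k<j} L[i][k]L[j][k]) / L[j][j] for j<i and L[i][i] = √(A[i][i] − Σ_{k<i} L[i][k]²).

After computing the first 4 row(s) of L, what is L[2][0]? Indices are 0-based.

L[2][0] = -3

Step 1: L[0][0] = √(4) = 2.
  L[1][0] = (-6) / L[0][0] = -3.
Step 2: L[1][1] = √(1) = 1.
  L[2][0] = (-6) / L[0][0] = -3.
  L[2][1] = (2) / L[1][1] = 2.
Step 3: L[2][2] = √(4) = 2.
  L[3][0] = (-4) / L[0][0] = -2.
  L[3][1] = (3) / L[1][1] = 3.
  L[3][2] = (-6) / L[2][2] = -3.
Step 4: L[3][3] = √(4) = 2.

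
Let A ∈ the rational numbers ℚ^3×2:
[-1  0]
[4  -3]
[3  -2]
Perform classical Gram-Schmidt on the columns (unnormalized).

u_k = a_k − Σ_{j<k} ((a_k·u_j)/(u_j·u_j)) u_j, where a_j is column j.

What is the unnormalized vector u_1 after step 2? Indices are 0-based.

Step 1: u_0 = a_0 = (-1, 4, 3).
Step 2: u_1 = a_1 − (-9/13)·u_0 = (-9/13, -3/13, 1/13).

u_1 = (-9/13, -3/13, 1/13)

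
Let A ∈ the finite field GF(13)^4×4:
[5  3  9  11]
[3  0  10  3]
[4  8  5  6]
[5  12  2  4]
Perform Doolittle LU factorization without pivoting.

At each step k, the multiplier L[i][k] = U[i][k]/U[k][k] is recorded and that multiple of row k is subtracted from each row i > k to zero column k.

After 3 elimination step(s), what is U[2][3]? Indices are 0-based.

U[2][3] = 12

Step 1: pivot at (0,0) is 5.
  row1 ← row1 − (11)·row0  ⇒  L[1][0]=11, U row1=(0, 6, 2, 12)
  row2 ← row2 − (6)·row0  ⇒  L[2][0]=6, U row2=(0, 3, 3, 5)
  row3 ← row3 − (1)·row0  ⇒  L[3][0]=1, U row3=(0, 9, 6, 6)
Step 2: pivot at (1,1) is 6.
  row2 ← row2 − (7)·row1  ⇒  L[2][1]=7, U row2=(0, 0, 2, 12)
  row3 ← row3 − (8)·row1  ⇒  L[3][1]=8, U row3=(0, 0, 3, 1)
Step 3: pivot at (2,2) is 2.
  row3 ← row3 − (8)·row2  ⇒  L[3][2]=8, U row3=(0, 0, 0, 9)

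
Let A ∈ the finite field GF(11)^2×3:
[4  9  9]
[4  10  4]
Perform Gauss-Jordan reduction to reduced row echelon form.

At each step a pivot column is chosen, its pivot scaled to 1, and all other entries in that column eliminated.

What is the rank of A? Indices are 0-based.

pivot(0,0)=4: scale R0 → (1, 5, 5)
  clear (1,0): R1 −= (4)R0 → (0, 1, 6)
pivot(1,1)=1: scale R1 → (0, 1, 6)
  clear (0,1): R0 −= (5)R1 → (1, 0, 8)

rank = 2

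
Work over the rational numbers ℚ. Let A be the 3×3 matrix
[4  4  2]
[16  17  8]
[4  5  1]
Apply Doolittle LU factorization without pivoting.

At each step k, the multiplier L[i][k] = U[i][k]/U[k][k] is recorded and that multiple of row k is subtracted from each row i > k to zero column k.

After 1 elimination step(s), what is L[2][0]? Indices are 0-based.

k=0: U[0][0]=4
  eliminate (1,0): mult=4, new row 1: (0, 1, 0); set L[1][0]=4
  eliminate (2,0): mult=1, new row 2: (0, 1, -1); set L[2][0]=1

L[2][0] = 1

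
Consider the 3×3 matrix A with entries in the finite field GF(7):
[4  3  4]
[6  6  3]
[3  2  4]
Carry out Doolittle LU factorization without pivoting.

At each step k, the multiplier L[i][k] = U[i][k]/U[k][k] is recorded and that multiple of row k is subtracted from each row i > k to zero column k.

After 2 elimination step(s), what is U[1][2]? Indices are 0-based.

k=0: U[0][0]=4
  eliminate (1,0): mult=5, new row 1: (0, 5, 4); set L[1][0]=5
  eliminate (2,0): mult=6, new row 2: (0, 5, 1); set L[2][0]=6
k=1: U[1][1]=5
  eliminate (2,1): mult=1, new row 2: (0, 0, 4); set L[2][1]=1

U[1][2] = 4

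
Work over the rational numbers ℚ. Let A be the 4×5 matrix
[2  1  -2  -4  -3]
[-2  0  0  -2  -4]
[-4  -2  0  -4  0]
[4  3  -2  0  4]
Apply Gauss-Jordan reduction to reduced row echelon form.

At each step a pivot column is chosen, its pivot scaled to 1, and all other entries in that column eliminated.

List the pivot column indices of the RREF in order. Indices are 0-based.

step 1: normalize row 0 (÷2) = (1, 1/2, -1, -2, -3/2)
  row 1: subtract -2×row0 = (0, 1, -2, -6, -7)
  row 2: subtract -4×row0 = (0, 0, -4, -12, -6)
  row 3: subtract 4×row0 = (0, 1, 2, 8, 10)
step 2: normalize row 1 (÷1) = (0, 1, -2, -6, -7)
  row 0: subtract 1/2×row1 = (1, 0, 0, 1, 2)
  row 3: subtract 1×row1 = (0, 0, 4, 14, 17)
step 3: normalize row 2 (÷-4) = (0, 0, 1, 3, 3/2)
  row 1: subtract -2×row2 = (0, 1, 0, 0, -4)
  row 3: subtract 4×row2 = (0, 0, 0, 2, 11)
step 4: normalize row 3 (÷2) = (0, 0, 0, 1, 11/2)
  row 0: subtract 1×row3 = (1, 0, 0, 0, -7/2)
  row 2: subtract 3×row3 = (0, 0, 1, 0, -15)

pivot columns: 0, 1, 2, 3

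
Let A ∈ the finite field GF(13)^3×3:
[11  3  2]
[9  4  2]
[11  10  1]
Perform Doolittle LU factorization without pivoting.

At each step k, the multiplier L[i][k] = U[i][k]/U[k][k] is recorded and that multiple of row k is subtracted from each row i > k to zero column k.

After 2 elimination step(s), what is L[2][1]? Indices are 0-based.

L[2][1] = 3

Step 1: pivot at (0,0) is 11.
  row1 ← row1 − (2)·row0  ⇒  L[1][0]=2, U row1=(0, 11, 11)
  row2 ← row2 − (1)·row0  ⇒  L[2][0]=1, U row2=(0, 7, 12)
Step 2: pivot at (1,1) is 11.
  row2 ← row2 − (3)·row1  ⇒  L[2][1]=3, U row2=(0, 0, 5)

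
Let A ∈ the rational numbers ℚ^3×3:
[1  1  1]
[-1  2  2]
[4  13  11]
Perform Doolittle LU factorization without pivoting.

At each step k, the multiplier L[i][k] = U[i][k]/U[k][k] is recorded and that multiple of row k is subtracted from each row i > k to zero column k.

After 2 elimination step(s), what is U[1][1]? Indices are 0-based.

[col 0] pivot 1
  R1 -= -1*R0 → (0, 3, 3)  (L[1][0] := -1)
  R2 -= 4*R0 → (0, 9, 7)  (L[2][0] := 4)
[col 1] pivot 3
  R2 -= 3*R1 → (0, 0, -2)  (L[2][1] := 3)

U[1][1] = 3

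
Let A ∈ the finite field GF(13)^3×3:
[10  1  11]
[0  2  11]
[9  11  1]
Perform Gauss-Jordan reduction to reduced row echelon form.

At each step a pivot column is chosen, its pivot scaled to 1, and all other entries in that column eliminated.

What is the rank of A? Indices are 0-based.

rank = 3

[1] R0 /= 10  ⇒  (1, 4, 5)
     R2 -= 9·R0  ⇒  (0, 1, 8)
[2] R1 /= 2  ⇒  (0, 1, 12)
     R0 -= 4·R1  ⇒  (1, 0, 9)
     R2 -= 1·R1  ⇒  (0, 0, 9)
[3] R2 /= 9  ⇒  (0, 0, 1)
     R0 -= 9·R2  ⇒  (1, 0, 0)
     R1 -= 12·R2  ⇒  (0, 1, 0)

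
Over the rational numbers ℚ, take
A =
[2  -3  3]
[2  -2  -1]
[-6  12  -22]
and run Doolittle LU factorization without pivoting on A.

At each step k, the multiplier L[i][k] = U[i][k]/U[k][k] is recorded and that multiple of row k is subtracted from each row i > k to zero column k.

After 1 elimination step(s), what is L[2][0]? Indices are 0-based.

Step 1: pivot at (0,0) is 2.
  row1 ← row1 − (1)·row0  ⇒  L[1][0]=1, U row1=(0, 1, -4)
  row2 ← row2 − (-3)·row0  ⇒  L[2][0]=-3, U row2=(0, 3, -13)

L[2][0] = -3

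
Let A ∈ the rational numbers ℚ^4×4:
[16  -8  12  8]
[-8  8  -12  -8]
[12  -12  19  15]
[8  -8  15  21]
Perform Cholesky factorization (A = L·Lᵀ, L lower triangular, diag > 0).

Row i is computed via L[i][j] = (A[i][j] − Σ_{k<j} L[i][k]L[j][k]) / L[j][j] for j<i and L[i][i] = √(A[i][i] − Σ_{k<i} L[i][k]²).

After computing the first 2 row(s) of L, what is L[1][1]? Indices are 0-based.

L[1][1] = 2

Step 1: L[0][0] = √(16) = 4.
  L[1][0] = (-8) / L[0][0] = -2.
Step 2: L[1][1] = √(4) = 2.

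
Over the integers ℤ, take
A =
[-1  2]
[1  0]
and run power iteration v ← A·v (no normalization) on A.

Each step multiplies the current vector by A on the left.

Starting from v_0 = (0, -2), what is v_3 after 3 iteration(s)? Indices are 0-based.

v_0 = (0, -2).
v_1 = A·v_0 = (-4, 0).
v_2 = A·v_1 = (4, -4).
v_3 = A·v_2 = (-12, 4).

v_3 = (-12, 4)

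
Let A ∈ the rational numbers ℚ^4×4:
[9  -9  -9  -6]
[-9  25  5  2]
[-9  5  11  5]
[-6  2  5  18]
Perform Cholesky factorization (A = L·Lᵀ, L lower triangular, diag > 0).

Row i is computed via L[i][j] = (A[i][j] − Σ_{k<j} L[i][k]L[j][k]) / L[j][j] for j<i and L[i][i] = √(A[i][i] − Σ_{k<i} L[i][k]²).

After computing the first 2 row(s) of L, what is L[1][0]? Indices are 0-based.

L[1][0] = -3

Step 1: L[0][0] = √(9) = 3.
  L[1][0] = (-9) / L[0][0] = -3.
Step 2: L[1][1] = √(16) = 4.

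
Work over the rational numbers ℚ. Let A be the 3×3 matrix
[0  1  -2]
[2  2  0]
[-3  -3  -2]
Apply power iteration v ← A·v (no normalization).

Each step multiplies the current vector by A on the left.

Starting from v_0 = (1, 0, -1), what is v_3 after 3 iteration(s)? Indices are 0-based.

v_0 = (1, 0, -1).
v_1 = A·v_0 = (2, 2, -1).
v_2 = A·v_1 = (4, 8, -10).
v_3 = A·v_2 = (28, 24, -16).

v_3 = (28, 24, -16)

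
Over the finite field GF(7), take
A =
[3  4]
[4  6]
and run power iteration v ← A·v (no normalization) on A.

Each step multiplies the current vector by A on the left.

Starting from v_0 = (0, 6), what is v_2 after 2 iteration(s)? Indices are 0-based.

v_0 = (0, 6).
v_1 = A·v_0 = (3, 1).
v_2 = A·v_1 = (6, 4).

v_2 = (6, 4)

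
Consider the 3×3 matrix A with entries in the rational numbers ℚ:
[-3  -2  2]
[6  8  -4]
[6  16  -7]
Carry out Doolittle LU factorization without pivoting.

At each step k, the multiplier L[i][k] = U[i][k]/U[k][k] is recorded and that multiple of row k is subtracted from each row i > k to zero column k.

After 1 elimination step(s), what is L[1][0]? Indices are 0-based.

[col 0] pivot -3
  R1 -= -2*R0 → (0, 4, 0)  (L[1][0] := -2)
  R2 -= -2*R0 → (0, 12, -3)  (L[2][0] := -2)

L[1][0] = -2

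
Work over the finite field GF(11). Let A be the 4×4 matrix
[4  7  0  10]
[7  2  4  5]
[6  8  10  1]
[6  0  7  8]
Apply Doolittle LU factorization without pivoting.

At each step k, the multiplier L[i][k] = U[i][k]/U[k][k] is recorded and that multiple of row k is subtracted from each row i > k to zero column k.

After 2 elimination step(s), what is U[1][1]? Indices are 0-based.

U[1][1] = 9

Step 1: pivot at (0,0) is 4.
  row1 ← row1 − (10)·row0  ⇒  L[1][0]=10, U row1=(0, 9, 4, 4)
  row2 ← row2 − (7)·row0  ⇒  L[2][0]=7, U row2=(0, 3, 10, 8)
  row3 ← row3 − (7)·row0  ⇒  L[3][0]=7, U row3=(0, 6, 7, 4)
Step 2: pivot at (1,1) is 9.
  row2 ← row2 − (4)·row1  ⇒  L[2][1]=4, U row2=(0, 0, 5, 3)
  row3 ← row3 − (8)·row1  ⇒  L[3][1]=8, U row3=(0, 0, 8, 5)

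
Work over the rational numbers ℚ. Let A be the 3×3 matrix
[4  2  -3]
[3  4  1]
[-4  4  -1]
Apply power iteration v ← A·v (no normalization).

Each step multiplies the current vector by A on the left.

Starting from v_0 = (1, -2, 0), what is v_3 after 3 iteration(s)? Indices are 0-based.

v_0 = (1, -2, 0).
v_1 = A·v_0 = (0, -5, -12).
v_2 = A·v_1 = (26, -32, -8).
v_3 = A·v_2 = (64, -58, -224).

v_3 = (64, -58, -224)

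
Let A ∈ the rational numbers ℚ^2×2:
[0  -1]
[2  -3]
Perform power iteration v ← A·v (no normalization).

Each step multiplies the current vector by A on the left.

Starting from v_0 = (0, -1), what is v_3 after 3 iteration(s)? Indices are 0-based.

v_0 = (0, -1).
v_1 = A·v_0 = (1, 3).
v_2 = A·v_1 = (-3, -7).
v_3 = A·v_2 = (7, 15).

v_3 = (7, 15)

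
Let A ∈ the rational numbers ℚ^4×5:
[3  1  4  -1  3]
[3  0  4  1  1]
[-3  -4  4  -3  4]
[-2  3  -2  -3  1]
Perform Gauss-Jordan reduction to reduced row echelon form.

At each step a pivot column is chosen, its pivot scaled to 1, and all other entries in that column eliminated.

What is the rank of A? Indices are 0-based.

step 1: normalize row 0 (÷3) = (1, 1/3, 4/3, -1/3, 1)
  row 1: subtract 3×row0 = (0, -1, 0, 2, -2)
  row 2: subtract -3×row0 = (0, -3, 8, -4, 7)
  row 3: subtract -2×row0 = (0, 11/3, 2/3, -11/3, 3)
step 2: normalize row 1 (÷-1) = (0, 1, 0, -2, 2)
  row 0: subtract 1/3×row1 = (1, 0, 4/3, 1/3, 1/3)
  row 2: subtract -3×row1 = (0, 0, 8, -10, 13)
  row 3: subtract 11/3×row1 = (0, 0, 2/3, 11/3, -13/3)
step 3: normalize row 2 (÷8) = (0, 0, 1, -5/4, 13/8)
  row 0: subtract 4/3×row2 = (1, 0, 0, 2, -11/6)
  row 3: subtract 2/3×row2 = (0, 0, 0, 9/2, -65/12)
step 4: normalize row 3 (÷9/2) = (0, 0, 0, 1, -65/54)
  row 0: subtract 2×row3 = (1, 0, 0, 0, 31/54)
  row 1: subtract -2×row3 = (0, 1, 0, 0, -11/27)
  row 2: subtract -5/4×row3 = (0, 0, 1, 0, 13/108)

rank = 4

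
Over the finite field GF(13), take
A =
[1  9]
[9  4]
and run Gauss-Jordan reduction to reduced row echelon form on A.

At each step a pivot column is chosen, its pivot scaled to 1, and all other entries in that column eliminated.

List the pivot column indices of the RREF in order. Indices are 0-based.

pivot columns: 0, 1

pivot(0,0)=1: scale R0 → (1, 9)
  clear (1,0): R1 −= (9)R0 → (0, 1)
pivot(1,1)=1: scale R1 → (0, 1)
  clear (0,1): R0 −= (9)R1 → (1, 0)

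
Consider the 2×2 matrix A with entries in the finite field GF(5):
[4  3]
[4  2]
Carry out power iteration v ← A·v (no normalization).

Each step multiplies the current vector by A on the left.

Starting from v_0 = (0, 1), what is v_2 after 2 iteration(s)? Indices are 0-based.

v_0 = (0, 1).
v_1 = A·v_0 = (3, 2).
v_2 = A·v_1 = (3, 1).

v_2 = (3, 1)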